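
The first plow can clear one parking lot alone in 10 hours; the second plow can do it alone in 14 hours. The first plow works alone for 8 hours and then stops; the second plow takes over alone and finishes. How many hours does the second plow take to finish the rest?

14/5 hours

In 8 hours the first plow does 8/10 = 4/5 of the job, leaving 1/5.
The second plow works at 1/14 per hour, so finishing takes 1/5 ÷ 1/14 = 14/5 hours.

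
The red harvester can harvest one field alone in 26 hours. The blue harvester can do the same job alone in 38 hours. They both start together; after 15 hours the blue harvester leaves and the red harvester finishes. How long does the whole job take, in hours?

In the first 15 hours the combined rate is 16/247, so 240/247 of the job is done, leaving 7/247.
After the blue harvester leaves the rate is 1/26 per hour; the remaining 7/247 takes 14/19 hours.
Total = 15 + 14/19 = 299/19 hours.

299/19 hours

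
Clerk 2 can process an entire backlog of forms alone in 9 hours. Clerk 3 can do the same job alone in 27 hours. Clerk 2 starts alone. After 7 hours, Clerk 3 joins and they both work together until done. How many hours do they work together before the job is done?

3/2 hours

In the first 7 hours Clerk 2 alone does 7/9 of the job, leaving 2/9.
Once everyone is working, combined rate: 1/9 + 1/27 = (3 + 1)/27 = 4/27 per hour.
Remaining 2/9 at 4/27 per hour takes 3/2 hours.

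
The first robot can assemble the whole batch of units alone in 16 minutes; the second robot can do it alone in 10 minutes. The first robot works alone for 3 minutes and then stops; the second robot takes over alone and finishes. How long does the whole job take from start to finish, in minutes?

In 3 minutes the first robot does 3/16 of the job, leaving 13/16.
The second robot works at 1/10 per minute, so finishing takes 13/16 ÷ 1/10 = 65/8 minutes.
Total time = 3 + 65/8 = 89/8 minutes.

89/8 minutes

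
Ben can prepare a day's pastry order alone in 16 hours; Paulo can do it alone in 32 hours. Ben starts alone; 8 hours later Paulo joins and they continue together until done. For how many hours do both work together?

16/3 hours

In 8 hours Ben does 8/16 = 1/2 of the job, leaving 1/2.
Ben and Paulo together work at 3/32 per hour, so finishing takes 1/2 ÷ 3/32 = 16/3 hours.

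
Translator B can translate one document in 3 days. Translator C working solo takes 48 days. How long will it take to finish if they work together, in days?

48/17 days

Combined rate: 1/3 + 1/48 = (16 + 1)/48 = 17/48 per day.
Time = 1 ÷ (17/48) = 48/17 days.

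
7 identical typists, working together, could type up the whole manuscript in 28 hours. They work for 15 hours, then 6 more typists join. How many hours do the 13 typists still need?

One typist does 1/196 of the job per hour.
After 15 hours with 7 typists, 15/28 is done (13/28 left).
With 13 typists the rate is 13/196, so the rest takes 13/28 ÷ 13/196 = 7 hours.

7 hours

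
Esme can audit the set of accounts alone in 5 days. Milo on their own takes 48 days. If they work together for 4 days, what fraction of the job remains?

Combined rate: 1/5 + 1/48 = (48 + 5)/240 = 53/240 per day.
In 4 days they complete 4·53/240 = 53/60 of the job.
So 7/60 remains.

7/60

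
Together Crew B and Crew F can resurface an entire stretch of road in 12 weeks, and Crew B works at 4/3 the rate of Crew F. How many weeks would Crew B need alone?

21 weeks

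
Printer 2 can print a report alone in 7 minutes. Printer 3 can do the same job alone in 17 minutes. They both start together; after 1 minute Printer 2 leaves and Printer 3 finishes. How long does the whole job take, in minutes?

102/7 minutes

In the first 1 minute the combined rate is 24/119, so 24/119 of the job is done, leaving 95/119.
After Printer 2 leaves the rate is 1/17 per minute; the remaining 95/119 takes 95/7 minutes.
Total = 1 + 95/7 = 102/7 minutes.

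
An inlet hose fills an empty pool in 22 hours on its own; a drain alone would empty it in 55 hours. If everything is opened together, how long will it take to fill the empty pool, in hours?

Net rate = 1/22 − 1/55 = (5 − 2)/110 = 3/110 per hour.
Filling time = 1 ÷ (3/110) = 110/3 hours.

110/3 hours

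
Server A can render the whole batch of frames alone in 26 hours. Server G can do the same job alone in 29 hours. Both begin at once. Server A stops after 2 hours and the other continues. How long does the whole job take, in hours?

In the first 2 hours the combined rate is 55/754, so 55/377 of the job is done, leaving 322/377.
After server A leaves the rate is 1/29 per hour; the remaining 322/377 takes 322/13 hours.
Total = 2 + 322/13 = 348/13 hours.

348/13 hours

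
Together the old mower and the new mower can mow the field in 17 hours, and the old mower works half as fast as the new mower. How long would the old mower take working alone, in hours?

Let the new mower's rate be r; then the old mower's rate is (1/2)r, so together (1/2 + 1)r = (3/2)r = 1/17.
Thus r = 2/51 per hour.
The new mower alone: 51/2 hours; the old mower alone: 51 hours.

51 hours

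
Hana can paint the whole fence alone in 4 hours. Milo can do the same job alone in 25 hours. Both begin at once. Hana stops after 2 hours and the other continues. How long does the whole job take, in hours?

25/2 hours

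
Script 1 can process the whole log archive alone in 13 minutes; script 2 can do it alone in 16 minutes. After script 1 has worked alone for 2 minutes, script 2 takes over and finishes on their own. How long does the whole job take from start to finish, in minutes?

202/13 minutes

In 2 minutes script 1 does 2/13 of the job, leaving 11/13.
Script 2 works at 1/16 per minute, so finishing takes 11/13 ÷ 1/16 = 176/13 minutes.
Total time = 2 + 176/13 = 202/13 minutes.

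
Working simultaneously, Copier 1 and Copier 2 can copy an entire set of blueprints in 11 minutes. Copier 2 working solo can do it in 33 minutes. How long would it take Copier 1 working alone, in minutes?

Combined rate is 1/11 per minute.
Known contribution: 1/33 per minute.
So Copier 1's rate is 1/11 − 1/33 = 2/33, meaning 33/2 minutes alone.

33/2 minutes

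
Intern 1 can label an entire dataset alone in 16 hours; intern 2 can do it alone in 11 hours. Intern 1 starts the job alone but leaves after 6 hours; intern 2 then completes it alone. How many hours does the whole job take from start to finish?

In 6 hours intern 1 does 6/16 = 3/8 of the job, leaving 5/8.
Intern 2 works at 1/11 per hour, so finishing takes 5/8 ÷ 1/11 = 55/8 hours.
Total time = 6 + 55/8 = 103/8 hours.

103/8 hours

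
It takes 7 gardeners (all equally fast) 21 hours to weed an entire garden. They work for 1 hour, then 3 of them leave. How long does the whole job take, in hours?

36 hours

One gardener does 1/147 of the job per hour.
After 1 hour with 7 gardeners, 1/21 is done (20/21 left).
With 4 gardeners the rate is 4/147, so the rest takes 20/21 ÷ 4/147 = 35 hours.
Total = 1 + 35 = 36 hours.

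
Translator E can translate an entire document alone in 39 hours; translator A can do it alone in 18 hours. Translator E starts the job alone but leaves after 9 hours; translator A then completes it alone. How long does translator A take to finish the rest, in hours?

In 9 hours translator E does 9/39 = 3/13 of the job, leaving 10/13.
Translator A works at 1/18 per hour, so finishing takes 10/13 ÷ 1/18 = 180/13 hours.

180/13 hours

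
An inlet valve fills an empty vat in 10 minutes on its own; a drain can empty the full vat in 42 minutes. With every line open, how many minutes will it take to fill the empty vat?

105/8 minutes

Net rate = 1/10 − 1/42 = (21 − 5)/210 = 16/210 = 8/105 per minute.
Filling time = 1 ÷ (8/105) = 105/8 minutes.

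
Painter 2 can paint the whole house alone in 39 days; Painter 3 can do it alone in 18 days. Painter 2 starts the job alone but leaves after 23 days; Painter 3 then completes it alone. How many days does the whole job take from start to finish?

395/13 days

In 23 days Painter 2 does 23/39 of the job, leaving 16/39.
Painter 3 works at 1/18 per day, so finishing takes 16/39 ÷ 1/18 = 96/13 days.
Total time = 23 + 96/13 = 395/13 days.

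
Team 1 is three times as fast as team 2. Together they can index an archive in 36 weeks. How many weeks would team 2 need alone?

144 weeks

Let team 2's rate be r; then team 1's rate is 3r, so together (3 + 1)r = 4r = 1/36.
Thus r = 1/144 per week.
Team 2 alone: 144 weeks; team 1 alone: 48 weeks.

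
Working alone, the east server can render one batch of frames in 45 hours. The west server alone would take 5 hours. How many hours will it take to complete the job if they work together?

9/2 hours

With two workers the combined time is the product over the sum: 45·5/(45+5) = 225/50 = 9/2 hours.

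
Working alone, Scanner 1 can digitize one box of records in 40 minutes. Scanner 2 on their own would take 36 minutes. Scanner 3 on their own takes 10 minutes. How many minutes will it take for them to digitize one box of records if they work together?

Combined rate: 1/40 + 1/36 + 1/10 = (9 + 10 + 36)/360 = 55/360 = 11/72 per minute.
Time = 1 ÷ (11/72) = 72/11 minutes.

72/11 minutes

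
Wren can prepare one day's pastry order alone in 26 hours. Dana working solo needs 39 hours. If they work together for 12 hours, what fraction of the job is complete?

10/13

Combined rate: 1/26 + 1/39 = (3 + 2)/78 = 5/78 per hour.
In 12 hours they complete 12·5/78 = 10/13 of the job.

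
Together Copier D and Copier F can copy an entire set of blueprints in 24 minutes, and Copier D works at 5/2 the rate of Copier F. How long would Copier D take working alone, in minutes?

168/5 minutes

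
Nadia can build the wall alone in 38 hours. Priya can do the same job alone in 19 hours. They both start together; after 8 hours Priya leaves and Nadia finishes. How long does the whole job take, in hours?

In the first 8 hours the combined rate is 3/38, so 12/19 of the job is done, leaving 7/19.
After Priya leaves the rate is 1/38 per hour; the remaining 7/19 takes 14 hours.
Total = 8 + 14 = 22 hours.

22 hours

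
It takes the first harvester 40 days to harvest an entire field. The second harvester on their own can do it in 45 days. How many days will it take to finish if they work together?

360/17 days

Combined rate: 1/40 + 1/45 = (9 + 8)/360 = 17/360 per day.
Time = 1 ÷ (17/360) = 360/17 days.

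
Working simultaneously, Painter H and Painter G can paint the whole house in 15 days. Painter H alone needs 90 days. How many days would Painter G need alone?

18 days

Combined rate is 1/15 per day.
Known contribution: 1/90 per day.
So Painter G's rate is 1/15 − 1/90 = 1/18, meaning 18 days alone.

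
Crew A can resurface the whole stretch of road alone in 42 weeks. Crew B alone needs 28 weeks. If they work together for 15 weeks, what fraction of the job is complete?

25/28

Combined rate: 1/42 + 1/28 = (2 + 3)/84 = 5/84 per week.
In 15 weeks they complete 15·5/84 = 25/28 of the job.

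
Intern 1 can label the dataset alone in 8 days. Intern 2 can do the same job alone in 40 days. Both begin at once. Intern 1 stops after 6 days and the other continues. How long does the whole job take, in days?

10 days

In the first 6 days the combined rate is 3/20, so 9/10 of the job is done, leaving 1/10.
After intern 1 leaves the rate is 1/40 per day; the remaining 1/10 takes 4 days.
Total = 6 + 4 = 10 days.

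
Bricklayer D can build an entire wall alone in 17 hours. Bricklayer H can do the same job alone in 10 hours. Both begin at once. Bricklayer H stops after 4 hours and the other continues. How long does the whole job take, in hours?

In the first 4 hours the combined rate is 27/170, so 54/85 of the job is done, leaving 31/85.
After Bricklayer H leaves the rate is 1/17 per hour; the remaining 31/85 takes 31/5 hours.
Total = 4 + 31/5 = 51/5 hours.

51/5 hours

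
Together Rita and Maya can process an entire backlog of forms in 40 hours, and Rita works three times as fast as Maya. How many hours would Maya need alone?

Let Maya's rate be r; then Rita's rate is 3r, so together (3 + 1)r = 4r = 1/40.
Thus r = 1/160 per hour.
Maya alone: 160 hours; Rita alone: 160/3 hours.

160 hours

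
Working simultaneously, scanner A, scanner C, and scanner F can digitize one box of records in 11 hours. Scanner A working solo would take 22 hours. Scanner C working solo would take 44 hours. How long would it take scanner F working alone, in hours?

44 hours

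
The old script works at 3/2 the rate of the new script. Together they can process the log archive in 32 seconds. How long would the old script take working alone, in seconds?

Let the new script's rate be r; then the old script's rate is (3/2)r, so together (3/2 + 1)r = (5/2)r = 1/32.
Thus r = 1/80 per second.
The new script alone: 80 seconds; the old script alone: 160/3 seconds.

160/3 seconds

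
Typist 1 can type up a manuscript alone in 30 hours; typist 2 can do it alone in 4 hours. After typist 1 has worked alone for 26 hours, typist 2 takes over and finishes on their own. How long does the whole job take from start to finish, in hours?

In 26 hours typist 1 does 26/30 = 13/15 of the job, leaving 2/15.
Typist 2 works at 1/4 per hour, so finishing takes 2/15 ÷ 1/4 = 8/15 hours.
Total time = 26 + 8/15 = 398/15 hours.

398/15 hours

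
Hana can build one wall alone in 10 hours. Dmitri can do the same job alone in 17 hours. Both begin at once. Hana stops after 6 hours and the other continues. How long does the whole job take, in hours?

In the first 6 hours the combined rate is 27/170, so 81/85 of the job is done, leaving 4/85.
After Hana leaves the rate is 1/17 per hour; the remaining 4/85 takes 4/5 hours.
Total = 6 + 4/5 = 34/5 hours.

34/5 hours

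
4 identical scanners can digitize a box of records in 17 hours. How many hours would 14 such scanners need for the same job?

34/7 hours

Total work is 4·17 = 68 scanner-hours.
With 14 scanners: 68/14 = 34/7 hours.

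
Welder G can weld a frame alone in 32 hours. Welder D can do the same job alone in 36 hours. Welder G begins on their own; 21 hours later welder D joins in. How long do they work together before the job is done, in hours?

In the first 21 hours welder G alone does 21/32 of the job, leaving 11/32.
Once everyone is working, combined rate: 1/32 + 1/36 = (9 + 8)/288 = 17/288 per hour.
Remaining 11/32 at 17/288 per hour takes 99/17 hours.

99/17 hours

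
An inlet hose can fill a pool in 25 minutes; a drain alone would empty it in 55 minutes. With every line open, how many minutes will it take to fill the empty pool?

Net rate = 1/25 − 1/55 = (11 − 5)/275 = 6/275 per minute.
Filling time = 1 ÷ (6/275) = 275/6 minutes.

275/6 minutes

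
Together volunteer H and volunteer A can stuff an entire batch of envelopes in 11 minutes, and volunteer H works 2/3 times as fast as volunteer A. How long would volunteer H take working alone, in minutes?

Let volunteer A's rate be r; then volunteer H's rate is (2/3)r, so together (2/3 + 1)r = (5/3)r = 1/11.
Thus r = 3/55 per minute.
Volunteer A alone: 55/3 minutes; volunteer H alone: 55/2 minutes.

55/2 minutes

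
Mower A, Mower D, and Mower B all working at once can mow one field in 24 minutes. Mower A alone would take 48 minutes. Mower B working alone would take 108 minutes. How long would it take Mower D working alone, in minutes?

Combined rate is 1/24 per minute.
Known contribution: 1/48 + 1/108 = (9 + 4)/432 = 13/432 per minute.
So Mower D's rate is 1/24 − 13/432 = 5/432, meaning 432/5 minutes alone.

432/5 minutes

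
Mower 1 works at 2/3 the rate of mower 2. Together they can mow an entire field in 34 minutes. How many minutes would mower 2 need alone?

Let mower 2's rate be r; then mower 1's rate is (2/3)r, so together (2/3 + 1)r = (5/3)r = 1/34.
Thus r = 3/170 per minute.
Mower 2 alone: 170/3 minutes; mower 1 alone: 85 minutes.

170/3 minutes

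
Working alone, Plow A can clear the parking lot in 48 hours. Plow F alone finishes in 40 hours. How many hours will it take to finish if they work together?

With two workers the combined time is the product over the sum: 48·40/(48+40) = 1920/88 = 240/11 hours.

240/11 hours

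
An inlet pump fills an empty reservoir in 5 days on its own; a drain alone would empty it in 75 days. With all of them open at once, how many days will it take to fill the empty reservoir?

75/14 days

Net rate = 1/5 − 1/75 = (15 − 1)/75 = 14/75 per day.
Filling time = 1 ÷ (14/75) = 75/14 days.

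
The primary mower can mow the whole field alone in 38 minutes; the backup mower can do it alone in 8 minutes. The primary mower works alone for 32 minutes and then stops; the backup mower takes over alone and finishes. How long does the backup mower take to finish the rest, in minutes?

24/19 minutes

In 32 minutes the primary mower does 32/38 = 16/19 of the job, leaving 3/19.
The backup mower works at 1/8 per minute, so finishing takes 3/19 ÷ 1/8 = 24/19 minutes.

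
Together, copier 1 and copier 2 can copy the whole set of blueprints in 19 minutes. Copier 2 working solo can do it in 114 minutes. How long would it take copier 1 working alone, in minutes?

114/5 minutes

Combined rate is 1/19 per minute.
Known contribution: 1/114 per minute.
So copier 1's rate is 1/19 − 1/114 = 5/114, meaning 114/5 minutes alone.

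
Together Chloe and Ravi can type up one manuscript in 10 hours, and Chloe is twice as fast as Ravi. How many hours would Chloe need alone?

15 hours

Let Ravi's rate be r; then Chloe's rate is 2r, so together (2 + 1)r = 3r = 1/10.
Thus r = 1/30 per hour.
Ravi alone: 30 hours; Chloe alone: 15 hours.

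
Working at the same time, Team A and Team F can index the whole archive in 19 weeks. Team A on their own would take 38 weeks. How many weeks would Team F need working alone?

38 weeks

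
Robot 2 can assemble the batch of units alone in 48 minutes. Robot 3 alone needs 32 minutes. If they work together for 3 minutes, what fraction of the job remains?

27/32

Combined rate: 1/48 + 1/32 = (2 + 3)/96 = 5/96 per minute.
In 3 minutes they complete 3·5/96 = 5/32 of the job.
So 27/32 remains.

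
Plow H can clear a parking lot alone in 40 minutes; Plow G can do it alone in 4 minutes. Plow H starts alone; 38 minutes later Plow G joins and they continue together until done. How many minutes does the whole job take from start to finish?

In 38 minutes Plow H does 38/40 = 19/20 of the job, leaving 1/20.
Plow H and Plow G together work at 11/40 per minute, so finishing takes 1/20 ÷ 11/40 = 2/11 minutes.
Total time = 38 + 2/11 = 420/11 minutes.

420/11 minutes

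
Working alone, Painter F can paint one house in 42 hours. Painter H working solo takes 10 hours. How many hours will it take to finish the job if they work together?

105/13 hours

Combined rate: 1/42 + 1/10 = (5 + 21)/210 = 26/210 = 13/105 per hour.
Time = 1 ÷ (13/105) = 105/13 hours.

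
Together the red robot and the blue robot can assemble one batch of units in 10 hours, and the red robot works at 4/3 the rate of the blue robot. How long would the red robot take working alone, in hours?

Let the blue robot's rate be r; then the red robot's rate is (4/3)r, so together (4/3 + 1)r = (7/3)r = 1/10.
Thus r = 3/70 per hour.
The blue robot alone: 70/3 hours; the red robot alone: 35/2 hours.

35/2 hours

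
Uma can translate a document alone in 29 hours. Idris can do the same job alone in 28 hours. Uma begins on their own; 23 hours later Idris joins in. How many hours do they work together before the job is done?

In the first 23 hours Uma alone does 23/29 of the job, leaving 6/29.
Once everyone is working, combined rate: 1/29 + 1/28 = (28 + 29)/812 = 57/812 per hour.
Remaining 6/29 at 57/812 per hour takes 56/19 hours.

56/19 hours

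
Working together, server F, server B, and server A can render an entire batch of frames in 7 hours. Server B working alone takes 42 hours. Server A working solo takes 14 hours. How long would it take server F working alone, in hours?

Combined rate is 1/7 per hour.
Known contribution: 1/42 + 1/14 = (1 + 3)/42 = 4/42 = 2/21 per hour.
So server F's rate is 1/7 − 2/21 = 1/21, meaning 21 hours alone.

21 hours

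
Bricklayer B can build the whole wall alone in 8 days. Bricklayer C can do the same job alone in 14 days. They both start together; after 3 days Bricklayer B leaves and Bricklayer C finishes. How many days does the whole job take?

In the first 3 days the combined rate is 11/56, so 33/56 of the job is done, leaving 23/56.
After Bricklayer B leaves the rate is 1/14 per day; the remaining 23/56 takes 23/4 days.
Total = 3 + 23/4 = 35/4 days.

35/4 days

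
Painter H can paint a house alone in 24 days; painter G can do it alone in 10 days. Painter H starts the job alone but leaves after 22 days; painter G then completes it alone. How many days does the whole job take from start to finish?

In 22 days painter H does 22/24 = 11/12 of the job, leaving 1/12.
Painter G works at 1/10 per day, so finishing takes 1/12 ÷ 1/10 = 5/6 days.
Total time = 22 + 5/6 = 137/6 days.

137/6 days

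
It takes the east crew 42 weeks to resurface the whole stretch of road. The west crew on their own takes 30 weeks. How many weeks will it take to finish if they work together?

With two workers the combined time is the product over the sum: 42·30/(42+30) = 1260/72 = 35/2 weeks.

35/2 weeks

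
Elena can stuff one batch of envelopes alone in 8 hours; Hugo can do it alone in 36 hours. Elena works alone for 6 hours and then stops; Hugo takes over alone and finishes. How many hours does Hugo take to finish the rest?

In 6 hours Elena does 6/8 = 3/4 of the job, leaving 1/4.
Hugo works at 1/36 per hour, so finishing takes 1/4 ÷ 1/36 = 9 hours.

9 hours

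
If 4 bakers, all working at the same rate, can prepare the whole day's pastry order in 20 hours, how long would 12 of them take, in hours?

Total work is 4·20 = 80 baker-hours.
With 12 bakers: 80/12 = 20/3 hours.

20/3 hours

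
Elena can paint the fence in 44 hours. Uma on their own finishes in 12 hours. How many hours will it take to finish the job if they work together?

Combined rate: 1/44 + 1/12 = (3 + 11)/132 = 14/132 = 7/66 per hour.
Time = 1 ÷ (7/66) = 66/7 hours.

66/7 hours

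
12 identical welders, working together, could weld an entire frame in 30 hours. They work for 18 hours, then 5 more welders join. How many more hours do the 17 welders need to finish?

One welder does 1/360 of the job per hour.
After 18 hours with 12 welders, 3/5 is done (2/5 left).
With 17 welders the rate is 17/360, so the rest takes 2/5 ÷ 17/360 = 144/17 hours.

144/17 hours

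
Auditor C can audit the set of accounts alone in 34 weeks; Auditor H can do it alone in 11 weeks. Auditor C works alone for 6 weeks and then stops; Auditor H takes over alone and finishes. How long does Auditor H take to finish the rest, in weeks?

154/17 weeks

In 6 weeks Auditor C does 6/34 = 3/17 of the job, leaving 14/17.
Auditor H works at 1/11 per week, so finishing takes 14/17 ÷ 1/11 = 154/17 weeks.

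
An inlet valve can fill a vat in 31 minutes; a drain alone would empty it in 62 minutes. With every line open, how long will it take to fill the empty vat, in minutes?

Net rate = 1/31 − 1/62 = (2 − 1)/62 = 1/62 per minute.
Filling time = 1 ÷ (1/62) = 62 minutes.

62 minutes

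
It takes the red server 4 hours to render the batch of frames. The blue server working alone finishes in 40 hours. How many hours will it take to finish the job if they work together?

40/11 hours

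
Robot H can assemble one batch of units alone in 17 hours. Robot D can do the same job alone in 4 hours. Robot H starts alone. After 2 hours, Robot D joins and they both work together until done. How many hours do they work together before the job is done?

20/7 hours

In the first 2 hours Robot H alone does 2/17 of the job, leaving 15/17.
Once everyone is working, combined rate: 1/17 + 1/4 = (4 + 17)/68 = 21/68 per hour.
Remaining 15/17 at 21/68 per hour takes 20/7 hours.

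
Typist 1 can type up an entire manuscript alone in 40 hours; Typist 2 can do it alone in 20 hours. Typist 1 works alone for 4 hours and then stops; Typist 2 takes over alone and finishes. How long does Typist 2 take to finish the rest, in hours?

18 hours

In 4 hours Typist 1 does 4/40 = 1/10 of the job, leaving 9/10.
Typist 2 works at 1/20 per hour, so finishing takes 9/10 ÷ 1/20 = 18 hours.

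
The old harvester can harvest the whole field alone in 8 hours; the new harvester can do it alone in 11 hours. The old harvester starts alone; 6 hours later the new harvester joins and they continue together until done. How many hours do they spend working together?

In 6 hours the old harvester does 6/8 = 3/4 of the job, leaving 1/4.
The old harvester and the new harvester together work at 19/88 per hour, so finishing takes 1/4 ÷ 19/88 = 22/19 hours.

22/19 hours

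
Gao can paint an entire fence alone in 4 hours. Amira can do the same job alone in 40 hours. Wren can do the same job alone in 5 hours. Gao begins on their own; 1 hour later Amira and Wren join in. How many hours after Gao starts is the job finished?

49/19 hours

In the first 1 hour Gao alone does 1/4 of the job, leaving 3/4.
Once everyone is working, combined rate: 1/4 + 1/40 + 1/5 = (10 + 1 + 8)/40 = 19/40 per hour.
Remaining 3/4 at 19/40 per hour takes 30/19 hours.
Total from the start = 1 + 30/19 = 49/19 hours.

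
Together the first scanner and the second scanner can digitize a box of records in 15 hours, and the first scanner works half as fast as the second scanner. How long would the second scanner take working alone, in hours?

45/2 hours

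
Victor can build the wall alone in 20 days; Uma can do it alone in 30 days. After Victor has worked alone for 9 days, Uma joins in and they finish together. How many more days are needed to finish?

33/5 days

In 9 days Victor does 9/20 of the job, leaving 11/20.
Victor and Uma together work at 1/12 per day, so finishing takes 11/20 ÷ 1/12 = 33/5 days.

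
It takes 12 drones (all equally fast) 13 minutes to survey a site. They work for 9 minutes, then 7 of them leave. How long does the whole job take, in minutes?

93/5 minutes

One drone does 1/156 of the job per minute.
After 9 minutes with 12 drones, 9/13 is done (4/13 left).
With 5 drones the rate is 5/156, so the rest takes 4/13 ÷ 5/156 = 48/5 minutes.
Total = 9 + 48/5 = 93/5 minutes.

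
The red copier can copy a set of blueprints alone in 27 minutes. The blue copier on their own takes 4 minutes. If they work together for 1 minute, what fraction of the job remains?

77/108

Combined rate: 1/27 + 1/4 = (4 + 27)/108 = 31/108 per minute.
In 1 minute they complete 1·31/108 = 31/108 of the job.
So 77/108 remains.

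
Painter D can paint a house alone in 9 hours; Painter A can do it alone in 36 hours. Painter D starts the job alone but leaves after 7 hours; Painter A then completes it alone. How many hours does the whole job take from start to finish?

In 7 hours Painter D does 7/9 of the job, leaving 2/9.
Painter A works at 1/36 per hour, so finishing takes 2/9 ÷ 1/36 = 8 hours.
Total time = 7 + 8 = 15 hours.

15 hours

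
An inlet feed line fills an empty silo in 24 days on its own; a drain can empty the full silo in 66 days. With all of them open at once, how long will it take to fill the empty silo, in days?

264/7 days

Net rate = 1/24 − 1/66 = (11 − 4)/264 = 7/264 per day.
Filling time = 1 ÷ (7/264) = 264/7 days.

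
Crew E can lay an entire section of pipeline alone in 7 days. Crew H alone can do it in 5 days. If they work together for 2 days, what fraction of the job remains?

Combined rate: 1/7 + 1/5 = (5 + 7)/35 = 12/35 per day.
In 2 days they complete 2·12/35 = 24/35 of the job.
So 11/35 remains.

11/35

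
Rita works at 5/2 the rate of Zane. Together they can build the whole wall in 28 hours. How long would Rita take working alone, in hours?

196/5 hours

Let Zane's rate be r; then Rita's rate is (5/2)r, so together (5/2 + 1)r = (7/2)r = 1/28.
Thus r = 1/98 per hour.
Zane alone: 98 hours; Rita alone: 196/5 hours.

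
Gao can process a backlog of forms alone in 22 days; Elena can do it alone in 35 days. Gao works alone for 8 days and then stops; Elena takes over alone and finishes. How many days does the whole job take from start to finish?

333/11 days

In 8 days Gao does 8/22 = 4/11 of the job, leaving 7/11.
Elena works at 1/35 per day, so finishing takes 7/11 ÷ 1/35 = 245/11 days.
Total time = 8 + 245/11 = 333/11 days.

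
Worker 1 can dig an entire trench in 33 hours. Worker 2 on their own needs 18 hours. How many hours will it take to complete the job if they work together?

198/17 hours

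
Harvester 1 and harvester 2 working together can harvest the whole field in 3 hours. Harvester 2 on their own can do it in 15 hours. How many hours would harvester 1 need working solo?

15/4 hours

Combined rate is 1/3 per hour.
Known contribution: 1/15 per hour.
So harvester 1's rate is 1/3 − 1/15 = 4/15, meaning 15/4 hours alone.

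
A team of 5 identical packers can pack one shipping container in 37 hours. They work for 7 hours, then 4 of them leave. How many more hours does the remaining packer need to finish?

150 hours

One packer does 1/185 of the job per hour.
After 7 hours with 5 packers, 7/37 is done (30/37 left).
With 1 packer the rate is 1/185, so the rest takes 30/37 ÷ 1/185 = 150 hours.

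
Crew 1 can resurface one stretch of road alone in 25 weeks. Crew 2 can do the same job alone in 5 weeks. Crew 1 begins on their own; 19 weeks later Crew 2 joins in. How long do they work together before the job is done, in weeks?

1 week

In the first 19 weeks Crew 1 alone does 19/25 of the job, leaving 6/25.
Once everyone is working, combined rate: 1/25 + 1/5 = (1 + 5)/25 = 6/25 per week.
Remaining 6/25 at 6/25 per week takes 1 week.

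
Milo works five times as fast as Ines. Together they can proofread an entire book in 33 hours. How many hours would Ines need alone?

198 hours

Let Ines's rate be r; then Milo's rate is 5r, so together (5 + 1)r = 6r = 1/33.
Thus r = 1/198 per hour.
Ines alone: 198 hours; Milo alone: 198/5 hours.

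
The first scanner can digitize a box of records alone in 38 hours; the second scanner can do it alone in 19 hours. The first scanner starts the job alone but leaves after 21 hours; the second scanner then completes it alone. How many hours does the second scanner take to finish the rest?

In 21 hours the first scanner does 21/38 of the job, leaving 17/38.
The second scanner works at 1/19 per hour, so finishing takes 17/38 ÷ 1/19 = 17/2 hours.

17/2 hours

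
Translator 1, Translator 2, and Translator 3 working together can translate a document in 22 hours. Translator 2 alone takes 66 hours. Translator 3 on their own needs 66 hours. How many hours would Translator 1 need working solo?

Combined rate is 1/22 per hour.
Known contribution: 1/66 + 1/66 = (1 + 1)/66 = 2/66 = 1/33 per hour.
So Translator 1's rate is 1/22 − 1/33 = 1/66, meaning 66 hours alone.

66 hours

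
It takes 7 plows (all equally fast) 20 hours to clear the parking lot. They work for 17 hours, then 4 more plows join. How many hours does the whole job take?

One plow does 1/140 of the job per hour.
After 17 hours with 7 plows, 17/20 is done (3/20 left).
With 11 plows the rate is 11/140, so the rest takes 3/20 ÷ 11/140 = 21/11 hours.
Total = 17 + 21/11 = 208/11 hours.

208/11 hours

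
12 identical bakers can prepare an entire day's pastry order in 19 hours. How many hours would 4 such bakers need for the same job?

57 hours

Total work is 12·19 = 228 baker-hours.
With 4 bakers: 228/4 = 57 hours.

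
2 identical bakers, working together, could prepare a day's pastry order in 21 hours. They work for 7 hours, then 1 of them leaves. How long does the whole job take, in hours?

35 hours

One baker does 1/42 of the job per hour.
After 7 hours with 2 bakers, 1/3 is done (2/3 left).
With 1 baker the rate is 1/42, so the rest takes 2/3 ÷ 1/42 = 28 hours.
Total = 7 + 28 = 35 hours.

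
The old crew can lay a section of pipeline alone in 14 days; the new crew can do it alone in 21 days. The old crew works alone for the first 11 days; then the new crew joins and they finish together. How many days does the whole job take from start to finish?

64/5 days

In 11 days the old crew does 11/14 of the job, leaving 3/14.
The old crew and the new crew together work at 5/42 per day, so finishing takes 3/14 ÷ 5/42 = 9/5 days.
Total time = 11 + 9/5 = 64/5 days.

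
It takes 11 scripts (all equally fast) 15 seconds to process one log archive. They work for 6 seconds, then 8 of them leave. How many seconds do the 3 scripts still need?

33 seconds

One script does 1/165 of the job per second.
After 6 seconds with 11 scripts, 2/5 is done (3/5 left).
With 3 scripts the rate is 3/165 = 1/55, so the rest takes 3/5 ÷ 1/55 = 33 seconds.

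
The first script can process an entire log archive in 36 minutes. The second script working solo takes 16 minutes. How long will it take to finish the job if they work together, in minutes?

Combined rate: 1/36 + 1/16 = (4 + 9)/144 = 13/144 per minute.
Time = 1 ÷ (13/144) = 144/13 minutes.

144/13 minutes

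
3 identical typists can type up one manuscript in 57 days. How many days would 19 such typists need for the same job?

Total work is 3·57 = 171 typist-days.
With 19 typists: 171/19 = 9 days.

9 days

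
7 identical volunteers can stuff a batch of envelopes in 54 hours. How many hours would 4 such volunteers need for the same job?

Total work is 7·54 = 378 volunteer-hours.
With 4 volunteers: 378/4 = 189/2 hours.

189/2 hours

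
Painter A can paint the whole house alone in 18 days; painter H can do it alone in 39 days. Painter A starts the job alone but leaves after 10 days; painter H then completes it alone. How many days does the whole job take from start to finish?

82/3 days

In 10 days painter A does 10/18 = 5/9 of the job, leaving 4/9.
Painter H works at 1/39 per day, so finishing takes 4/9 ÷ 1/39 = 52/3 days.
Total time = 10 + 52/3 = 82/3 days.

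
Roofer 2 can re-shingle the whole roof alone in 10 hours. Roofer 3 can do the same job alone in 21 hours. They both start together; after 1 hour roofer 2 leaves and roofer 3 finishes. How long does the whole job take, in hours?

189/10 hours

In the first 1 hour the combined rate is 31/210, so 31/210 of the job is done, leaving 179/210.
After roofer 2 leaves the rate is 1/21 per hour; the remaining 179/210 takes 179/10 hours.
Total = 1 + 179/10 = 189/10 hours.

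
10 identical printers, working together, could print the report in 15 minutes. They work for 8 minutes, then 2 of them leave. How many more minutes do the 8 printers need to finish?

One printer does 1/150 of the job per minute.
After 8 minutes with 10 printers, 8/15 is done (7/15 left).
With 8 printers the rate is 8/150 = 4/75, so the rest takes 7/15 ÷ 4/75 = 35/4 minutes.

35/4 minutes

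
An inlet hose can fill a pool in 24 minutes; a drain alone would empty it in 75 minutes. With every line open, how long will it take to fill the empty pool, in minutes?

Net rate = 1/24 − 1/75 = (25 − 8)/600 = 17/600 per minute.
Filling time = 1 ÷ (17/600) = 600/17 minutes.

600/17 minutes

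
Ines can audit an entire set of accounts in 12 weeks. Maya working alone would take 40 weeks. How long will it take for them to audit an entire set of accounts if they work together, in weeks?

120/13 weeks

With two workers the combined time is the product over the sum: 12·40/(12+40) = 480/52 = 120/13 weeks.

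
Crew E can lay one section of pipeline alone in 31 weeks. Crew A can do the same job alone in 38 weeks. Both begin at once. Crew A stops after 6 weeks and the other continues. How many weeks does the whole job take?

496/19 weeks

In the first 6 weeks the combined rate is 69/1178, so 207/589 of the job is done, leaving 382/589.
After Crew A leaves the rate is 1/31 per week; the remaining 382/589 takes 382/19 weeks.
Total = 6 + 382/19 = 496/19 weeks.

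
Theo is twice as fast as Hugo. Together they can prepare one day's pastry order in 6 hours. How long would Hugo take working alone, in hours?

Let Hugo's rate be r; then Theo's rate is 2r, so together (2 + 1)r = 3r = 1/6.
Thus r = 1/18 per hour.
Hugo alone: 18 hours; Theo alone: 9 hours.

18 hours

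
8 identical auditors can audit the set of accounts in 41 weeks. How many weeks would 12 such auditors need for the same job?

82/3 weeks

Total work is 8·41 = 328 auditor-weeks.
With 12 auditors: 328/12 = 82/3 weeks.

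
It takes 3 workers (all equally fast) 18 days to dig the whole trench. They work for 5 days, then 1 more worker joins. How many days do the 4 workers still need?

One worker does 1/54 of the job per day.
After 5 days with 3 workers, 5/18 is done (13/18 left).
With 4 workers the rate is 4/54 = 2/27, so the rest takes 13/18 ÷ 2/27 = 39/4 days.

39/4 days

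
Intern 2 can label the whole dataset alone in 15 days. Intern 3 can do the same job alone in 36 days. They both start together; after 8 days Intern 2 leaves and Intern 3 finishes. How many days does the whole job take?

84/5 days

In the first 8 days the combined rate is 17/180, so 34/45 of the job is done, leaving 11/45.
After Intern 2 leaves the rate is 1/36 per day; the remaining 11/45 takes 44/5 days.
Total = 8 + 44/5 = 84/5 days.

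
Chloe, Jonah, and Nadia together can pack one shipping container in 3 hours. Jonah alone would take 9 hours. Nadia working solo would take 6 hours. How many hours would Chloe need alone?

Combined rate is 1/3 per hour.
Known contribution: 1/9 + 1/6 = (2 + 3)/18 = 5/18 per hour.
So Chloe's rate is 1/3 − 5/18 = 1/18, meaning 18 hours alone.

18 hours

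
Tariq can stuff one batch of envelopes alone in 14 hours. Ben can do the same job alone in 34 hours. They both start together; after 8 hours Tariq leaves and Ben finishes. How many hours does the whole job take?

102/7 hours

In the first 8 hours the combined rate is 12/119, so 96/119 of the job is done, leaving 23/119.
After Tariq leaves the rate is 1/34 per hour; the remaining 23/119 takes 46/7 hours.
Total = 8 + 46/7 = 102/7 hours.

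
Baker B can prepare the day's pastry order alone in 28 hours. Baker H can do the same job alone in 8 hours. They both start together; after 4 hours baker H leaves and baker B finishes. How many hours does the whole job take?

14 hours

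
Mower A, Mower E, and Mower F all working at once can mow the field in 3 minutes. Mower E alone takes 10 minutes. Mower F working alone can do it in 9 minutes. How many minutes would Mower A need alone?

90/11 minutes

Combined rate is 1/3 per minute.
Known contribution: 1/10 + 1/9 = (9 + 10)/90 = 19/90 per minute.
So Mower A's rate is 1/3 − 19/90 = 11/90, meaning 90/11 minutes alone.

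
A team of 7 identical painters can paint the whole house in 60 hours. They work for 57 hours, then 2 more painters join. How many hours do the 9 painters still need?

7/3 hours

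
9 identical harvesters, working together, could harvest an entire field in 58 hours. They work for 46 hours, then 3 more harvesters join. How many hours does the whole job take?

55 hours

One harvester does 1/522 of the job per hour.
After 46 hours with 9 harvesters, 23/29 is done (6/29 left).
With 12 harvesters the rate is 12/522 = 2/87, so the rest takes 6/29 ÷ 2/87 = 9 hours.
Total = 46 + 9 = 55 hours.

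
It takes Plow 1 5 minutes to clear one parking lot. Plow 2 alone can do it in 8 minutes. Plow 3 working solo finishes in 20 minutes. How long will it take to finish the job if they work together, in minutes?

Combined rate: 1/5 + 1/8 + 1/20 = (8 + 5 + 2)/40 = 15/40 = 3/8 per minute.
Time = 1 ÷ (3/8) = 8/3 minutes.

8/3 minutes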